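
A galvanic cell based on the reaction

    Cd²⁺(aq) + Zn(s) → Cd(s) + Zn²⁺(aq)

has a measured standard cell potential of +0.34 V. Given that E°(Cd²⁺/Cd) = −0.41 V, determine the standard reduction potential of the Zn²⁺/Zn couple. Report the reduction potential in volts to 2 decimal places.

In the reaction as written the Cd²⁺/Cd couple is reduced (cathode) and Zn²⁺/Zn is oxidized (anode), so E°cell = E°(Cd²⁺/Cd) − E°(Zn²⁺/Zn).
E°(Zn²⁺/Zn) = E°(cathode) − E°cell = −0.41 − (+0.34) = −0.75 V.

−0.75 V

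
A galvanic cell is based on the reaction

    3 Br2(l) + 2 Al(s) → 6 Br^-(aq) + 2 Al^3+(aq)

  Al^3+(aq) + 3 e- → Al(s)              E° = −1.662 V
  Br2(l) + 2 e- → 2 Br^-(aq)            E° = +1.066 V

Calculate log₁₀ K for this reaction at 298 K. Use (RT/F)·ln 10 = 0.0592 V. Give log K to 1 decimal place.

log K = 276.5

The Br₂/Br⁻ couple is reduced (cathode); E°cell = +1.066 − (−1.662) = +2.728 V with n = 6.
At equilibrium E = 0, so log K = nE°cell / 0.0592 = (6)(+2.728) / 0.0592 = 276.5.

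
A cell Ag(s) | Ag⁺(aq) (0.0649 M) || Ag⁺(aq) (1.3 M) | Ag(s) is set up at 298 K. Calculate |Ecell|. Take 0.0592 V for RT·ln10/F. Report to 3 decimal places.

0.077 V

For a concentration cell E°cell = 0, since both electrodes use the same couple.
The compartment with the higher Ag⁺(aq) concentration (1.3 M) acts as the cathode; ions are reduced there and produced at the dilute (0.0649 M) anode.
With n = 1, Ecell = −(0.0592/1)·log([dilute]/[conc]) = −(0.0592/1)·log(0.0649/1.3) = +0.077 V.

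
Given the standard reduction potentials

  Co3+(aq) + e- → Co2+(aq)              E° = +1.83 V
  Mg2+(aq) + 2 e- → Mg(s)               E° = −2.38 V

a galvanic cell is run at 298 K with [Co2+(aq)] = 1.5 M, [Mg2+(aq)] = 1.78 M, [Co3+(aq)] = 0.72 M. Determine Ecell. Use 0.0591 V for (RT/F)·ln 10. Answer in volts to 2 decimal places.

+4.18 V

Co³⁺/Co²⁺ is reduced (cathode, E° = +1.83 V) and Mg²⁺/Mg is oxidized (anode).
The standard potential is +1.83 − (−2.38) = +4.21 V and the balanced reaction transfers n = 2 electrons.
Balancing gives 2 Co3+(aq) + Mg(s) → 2 Co2+(aq) + Mg2+(aq); hence Q = ([Co2+(aq)]^2·[Mg2+(aq)]) / [Co3+(aq)]^2 = 7.73 (log Q = 0.888).
By the Nernst equation, E = +4.21 − (0.0591/2)·(0.888) = +4.18 V.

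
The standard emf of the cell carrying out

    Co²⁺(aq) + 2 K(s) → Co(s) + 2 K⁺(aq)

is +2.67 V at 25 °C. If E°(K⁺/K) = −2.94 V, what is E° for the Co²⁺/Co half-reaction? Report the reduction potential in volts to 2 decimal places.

−0.27 V

In the reaction as written the Co²⁺/Co couple is reduced (cathode) and K⁺/K is oxidized (anode), so E°cell = E°(Co²⁺/Co) − E°(K⁺/K).
E°(Co²⁺/Co) = E°cell + E°(anode) = +2.67 + (−2.94) = −0.27 V.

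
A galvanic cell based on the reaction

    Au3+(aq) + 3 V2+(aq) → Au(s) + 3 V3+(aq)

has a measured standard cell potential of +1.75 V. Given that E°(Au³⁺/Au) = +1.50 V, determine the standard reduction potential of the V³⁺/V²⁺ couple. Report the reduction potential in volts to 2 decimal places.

−0.25 V

In the reaction as written the Au³⁺/Au couple is reduced (cathode) and V³⁺/V²⁺ is oxidized (anode), so E°cell = E°(Au³⁺/Au) − E°(V³⁺/V²⁺).
E°(V³⁺/V²⁺) = E°(cathode) − E°cell = +1.50 − (+1.75) = −0.25 V.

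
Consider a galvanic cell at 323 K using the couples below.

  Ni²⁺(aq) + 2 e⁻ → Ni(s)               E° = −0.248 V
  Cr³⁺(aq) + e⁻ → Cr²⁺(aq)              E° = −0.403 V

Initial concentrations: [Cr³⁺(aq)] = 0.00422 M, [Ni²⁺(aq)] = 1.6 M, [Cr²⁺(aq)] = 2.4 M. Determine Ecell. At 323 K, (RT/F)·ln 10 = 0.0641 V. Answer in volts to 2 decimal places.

The Ni²⁺/Ni couple has the more positive E°, so it is the cathode; Cr³⁺/Cr²⁺ is the anode.
E°cell = −0.248 − (−0.403) = +0.155 V, with n = 2 electrons transferred.
For the overall reaction Ni²⁺(aq) + 2 Cr²⁺(aq) → Ni(s) + 2 Cr³⁺(aq), Q = [Cr³⁺(aq)]^2 / ([Ni²⁺(aq)]·[Cr²⁺(aq)]^2) = 1.93×10^−6, giving log Q = −5.714.
Applying E = E° − (RT ln10/nF)·log Q gives +0.155 − (0.0641/2)(−5.714) = +0.34 V.

+0.34 V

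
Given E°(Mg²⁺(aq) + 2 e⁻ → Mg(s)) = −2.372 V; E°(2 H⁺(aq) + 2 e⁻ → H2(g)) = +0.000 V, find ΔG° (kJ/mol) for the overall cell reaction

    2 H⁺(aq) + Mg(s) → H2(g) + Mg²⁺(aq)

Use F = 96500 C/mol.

In the reaction as written H⁺(aq) is reduced, so the 2H⁺/H₂ couple is the cathode and Mg²⁺/Mg is the anode.
E°cell = +0.000 − (−2.372) = +2.372 V; balancing electrons gives n = 2.
ΔG° = −nFE°cell = −(2)(96500)(+2.372) J/mol = −458 kJ/mol.

−458 kJ/mol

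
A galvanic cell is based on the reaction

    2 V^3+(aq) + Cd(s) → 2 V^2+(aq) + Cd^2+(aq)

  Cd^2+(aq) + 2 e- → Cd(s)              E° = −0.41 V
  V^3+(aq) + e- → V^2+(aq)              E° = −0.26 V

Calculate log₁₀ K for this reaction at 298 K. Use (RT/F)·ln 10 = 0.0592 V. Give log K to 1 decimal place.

log K = 5.1

The V³⁺/V²⁺ couple is reduced (cathode); E°cell = −0.26 − (−0.41) = +0.15 V with n = 2.
At equilibrium E = 0, so log K = nE°cell / 0.0592 = (2)(+0.15) / 0.0592 = 5.1.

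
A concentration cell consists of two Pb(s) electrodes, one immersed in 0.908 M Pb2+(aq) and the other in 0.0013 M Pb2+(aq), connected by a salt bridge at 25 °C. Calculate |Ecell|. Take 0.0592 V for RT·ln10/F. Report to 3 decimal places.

For a concentration cell E°cell = 0, since both electrodes use the same couple.
The compartment with the higher Pb2+(aq) concentration (0.908 M) acts as the cathode; ions are reduced there and produced at the dilute (0.0013 M) anode.
With n = 2, Ecell = −(0.0592/2)·log([dilute]/[conc]) = −(0.0592/2)·log(0.0013/0.908) = +0.084 V.

0.084 V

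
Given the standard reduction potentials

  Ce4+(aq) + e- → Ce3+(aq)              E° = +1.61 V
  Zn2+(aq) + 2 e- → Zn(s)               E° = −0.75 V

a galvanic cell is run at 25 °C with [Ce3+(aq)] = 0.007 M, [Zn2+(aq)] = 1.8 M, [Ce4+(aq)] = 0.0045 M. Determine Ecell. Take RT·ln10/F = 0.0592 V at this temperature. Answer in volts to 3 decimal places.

Ce⁴⁺/Ce³⁺ is reduced (cathode, E° = +1.61 V) and Zn²⁺/Zn is oxidized (anode).
E°cell = E°cat − E°an = +1.61 − (−0.75) = +2.36 V; n = 2.
Balancing gives 2 Ce4+(aq) + Zn(s) → 2 Ce3+(aq) + Zn2+(aq); hence Q = ([Ce3+(aq)]^2·[Zn2+(aq)]) / [Ce4+(aq)]^2 = 4.36 (log Q = 0.639).
Applying E = E° − (RT ln10/nF)·log Q gives +2.36 − (0.0592/2)(0.639) = +2.341 V.

+2.341 V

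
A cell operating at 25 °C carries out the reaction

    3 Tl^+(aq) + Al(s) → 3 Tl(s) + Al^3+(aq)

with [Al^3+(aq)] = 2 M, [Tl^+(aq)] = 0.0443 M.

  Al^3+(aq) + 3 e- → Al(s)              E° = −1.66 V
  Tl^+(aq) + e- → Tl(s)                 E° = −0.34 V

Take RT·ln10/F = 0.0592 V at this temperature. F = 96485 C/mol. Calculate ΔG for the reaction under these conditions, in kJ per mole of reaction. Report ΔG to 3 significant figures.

−357 kJ/mol

E°cell = −0.34 − (−1.66) = +1.32 V; the balanced reaction transfers n = 3 electrons.
Q = [Al^3+(aq)] / [Tl^+(aq)]^3 = 2.3×10^4, so log Q = 4.362 and E = +1.32 − (0.0592/3)(4.362) = +1.2339 V.
Finally ΔG = −nFE = −(3)(96485 C/mol)(+1.2339 V) = −357 kJ/mol.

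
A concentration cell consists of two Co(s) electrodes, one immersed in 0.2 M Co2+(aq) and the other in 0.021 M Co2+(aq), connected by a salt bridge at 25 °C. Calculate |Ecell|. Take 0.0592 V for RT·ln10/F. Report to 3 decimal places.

0.029 V

For a concentration cell E°cell = 0, since both electrodes use the same couple.
The compartment with the higher Co2+(aq) concentration (0.2 M) acts as the cathode; ions are reduced there and produced at the dilute (0.021 M) anode.
With n = 2, Ecell = −(0.0592/2)·log([dilute]/[conc]) = −(0.0592/2)·log(0.021/0.2) = +0.029 V.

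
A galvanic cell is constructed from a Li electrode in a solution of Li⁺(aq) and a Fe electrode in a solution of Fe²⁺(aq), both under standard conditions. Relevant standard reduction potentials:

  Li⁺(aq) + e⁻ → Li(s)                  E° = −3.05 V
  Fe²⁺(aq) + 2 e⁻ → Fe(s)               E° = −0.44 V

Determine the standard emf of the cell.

+2.61 V

Of the two couples in this cell, the one with the more positive reduction potential is reduced at the cathode: here that is Fe²⁺/Fe (−0.44 V); Li⁺/Li (−3.05 V) is the anode.
E°cell = E°(cathode) − E°(anode) = −0.44 − (−3.05) = +2.61 V.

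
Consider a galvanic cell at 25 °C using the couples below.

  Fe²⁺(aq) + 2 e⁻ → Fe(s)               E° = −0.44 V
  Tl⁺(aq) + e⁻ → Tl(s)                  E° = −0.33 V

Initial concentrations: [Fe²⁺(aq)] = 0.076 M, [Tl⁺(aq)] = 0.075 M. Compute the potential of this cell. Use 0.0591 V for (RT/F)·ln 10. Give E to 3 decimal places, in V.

The Tl⁺/Tl couple has the more positive E°, so it is the cathode; Fe²⁺/Fe is the anode.
E°cell = E°cat − E°an = −0.33 − (−0.44) = +0.11 V; n = 2.
For the overall reaction 2 Tl⁺(aq) + Fe(s) → 2 Tl(s) + Fe²⁺(aq), Q = [Fe²⁺(aq)] / [Tl⁺(aq)]^2 = 13.5, giving log Q = 1.131.
E = E° − (0.0591/n)·log Q = +0.11 − (0.0591/2)(1.131) = +0.077 V.

+0.077 V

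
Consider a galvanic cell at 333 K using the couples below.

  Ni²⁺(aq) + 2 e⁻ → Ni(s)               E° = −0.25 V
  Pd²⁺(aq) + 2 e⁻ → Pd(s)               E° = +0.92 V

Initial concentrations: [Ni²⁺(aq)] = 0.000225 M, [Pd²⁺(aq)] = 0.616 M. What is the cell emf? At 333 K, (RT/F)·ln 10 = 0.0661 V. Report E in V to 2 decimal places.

+1.28 V

Pd²⁺/Pd is reduced (cathode, E° = +0.92 V) and Ni²⁺/Ni is oxidized (anode).
E°cell = +0.92 − (−0.25) = +1.17 V, with n = 2 electrons transferred.
For the overall reaction Pd²⁺(aq) + Ni(s) → Pd(s) + Ni²⁺(aq), Q = [Ni²⁺(aq)] / [Pd²⁺(aq)] = 0.000365, giving log Q = −3.437.
By the Nernst equation, E = +1.17 − (0.0661/2)·(−3.437) = +1.28 V.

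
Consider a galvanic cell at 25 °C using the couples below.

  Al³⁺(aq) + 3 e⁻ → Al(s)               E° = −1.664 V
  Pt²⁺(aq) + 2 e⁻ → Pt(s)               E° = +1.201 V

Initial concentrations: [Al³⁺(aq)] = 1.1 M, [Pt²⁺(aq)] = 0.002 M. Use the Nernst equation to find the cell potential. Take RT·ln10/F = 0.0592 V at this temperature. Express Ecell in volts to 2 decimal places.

+2.78 V

Since E°(Pt²⁺/Pt) > E°(Al³⁺/Al), Pt²⁺/Pt serves as the cathode.
The standard potential is +1.201 − (−1.664) = +2.865 V and the balanced reaction transfers n = 6 electrons.
For the overall reaction 3 Pt²⁺(aq) + 2 Al(s) → 3 Pt(s) + 2 Al³⁺(aq), Q = [Al³⁺(aq)]^2 / [Pt²⁺(aq)]^3 = 1.51×10^8, giving log Q = 8.180.
E = E° − (0.0592/n)·log Q = +2.865 − (0.0592/6)(8.180) = +2.78 V.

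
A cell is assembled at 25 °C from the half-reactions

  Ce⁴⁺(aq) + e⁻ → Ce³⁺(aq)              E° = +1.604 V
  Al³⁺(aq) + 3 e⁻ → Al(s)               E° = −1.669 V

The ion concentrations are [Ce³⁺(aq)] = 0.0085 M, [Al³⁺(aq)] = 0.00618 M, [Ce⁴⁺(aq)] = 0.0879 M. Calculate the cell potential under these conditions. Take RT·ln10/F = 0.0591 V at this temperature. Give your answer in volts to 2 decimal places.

+3.38 V

The Ce⁴⁺/Ce³⁺ couple has the more positive E°, so it is the cathode; Al³⁺/Al is the anode.
E°cell = E°cat − E°an = +1.604 − (−1.669) = +3.273 V; n = 3.
Balancing gives 3 Ce⁴⁺(aq) + Al(s) → 3 Ce³⁺(aq) + Al³⁺(aq); hence Q = ([Ce³⁺(aq)]^3·[Al³⁺(aq)]) / [Ce⁴⁺(aq)]^3 = 5.59×10^−6 (log Q = −5.253).
E = E° − (0.0591/n)·log Q = +3.273 − (0.0591/3)(−5.253) = +3.38 V.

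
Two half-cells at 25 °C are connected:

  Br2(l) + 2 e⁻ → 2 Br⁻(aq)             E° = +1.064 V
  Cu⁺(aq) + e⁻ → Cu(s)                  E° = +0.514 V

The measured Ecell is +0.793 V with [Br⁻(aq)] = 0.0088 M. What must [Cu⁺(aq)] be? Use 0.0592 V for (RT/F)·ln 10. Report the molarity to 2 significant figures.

0.0089 M

With Br₂/Br⁻ at the cathode and Cu⁺/Cu at the anode, E°cell = +1.064 − (+0.514) = +0.550 V (n = 2).
From the Nernst equation, log Q = n(E° − E)/0.0592 = 2·(+0.550 − (+0.793))/0.0592 = −8.209.
Balancing electrons gives Br2(l) + 2 Cu(s) → 2 Br⁻(aq) + 2 Cu⁺(aq); thus Q = [Br⁻(aq)]^2·[Cu⁺(aq)]^2.
Isolating [Cu⁺(aq)] in Q = 10^{−8.209} yields log [Cu⁺(aq)] = −2.049, i.e. 0.0089 M.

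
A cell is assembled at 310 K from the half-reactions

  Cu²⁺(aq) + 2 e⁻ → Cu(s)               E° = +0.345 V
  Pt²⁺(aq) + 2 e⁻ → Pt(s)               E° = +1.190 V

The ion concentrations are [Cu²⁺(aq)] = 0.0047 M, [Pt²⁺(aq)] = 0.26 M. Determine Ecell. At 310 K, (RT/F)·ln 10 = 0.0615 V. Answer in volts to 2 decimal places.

+0.90 V

The Pt²⁺/Pt couple has the more positive E°, so it is the cathode; Cu²⁺/Cu is the anode.
E°cell = +1.190 − (+0.345) = +0.845 V, with n = 2 electrons transferred.
Balancing gives Pt²⁺(aq) + Cu(s) → Pt(s) + Cu²⁺(aq); hence Q = [Cu²⁺(aq)] / [Pt²⁺(aq)] = 0.0181 (log Q = −1.743).
Applying E = E° − (RT ln10/nF)·log Q gives +0.845 − (0.0615/2)(−1.743) = +0.90 V.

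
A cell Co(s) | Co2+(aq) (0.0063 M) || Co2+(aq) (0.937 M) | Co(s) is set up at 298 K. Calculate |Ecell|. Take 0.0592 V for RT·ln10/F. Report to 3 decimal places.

0.064 V

For a concentration cell E°cell = 0, since both electrodes use the same couple.
The compartment with the higher Co2+(aq) concentration (0.937 M) acts as the cathode; ions are reduced there and produced at the dilute (0.0063 M) anode.
With n = 2, Ecell = −(0.0592/2)·log([dilute]/[conc]) = −(0.0592/2)·log(0.0063/0.937) = +0.064 V.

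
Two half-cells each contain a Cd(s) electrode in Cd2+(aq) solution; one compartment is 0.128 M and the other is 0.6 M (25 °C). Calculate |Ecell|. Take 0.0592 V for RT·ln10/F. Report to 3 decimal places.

For a concentration cell E°cell = 0, since both electrodes use the same couple.
The compartment with the higher Cd2+(aq) concentration (0.6 M) acts as the cathode; ions are reduced there and produced at the dilute (0.128 M) anode.
With n = 2, Ecell = −(0.0592/2)·log([dilute]/[conc]) = −(0.0592/2)·log(0.128/0.6) = +0.020 V.

0.020 V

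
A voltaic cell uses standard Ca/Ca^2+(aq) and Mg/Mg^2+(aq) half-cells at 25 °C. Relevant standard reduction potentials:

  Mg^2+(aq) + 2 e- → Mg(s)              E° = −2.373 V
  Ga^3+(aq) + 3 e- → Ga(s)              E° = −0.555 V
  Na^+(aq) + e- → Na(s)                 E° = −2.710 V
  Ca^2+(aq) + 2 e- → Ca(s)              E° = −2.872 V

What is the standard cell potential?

+0.499 V

Of the two couples in this cell, the one with the more positive reduction potential is reduced at the cathode: here that is Mg²⁺/Mg (−2.373 V); Ca²⁺/Ca (−2.872 V) is the anode.
E°cell = E°(cathode) − E°(anode) = −2.373 − (−2.872) = +0.499 V.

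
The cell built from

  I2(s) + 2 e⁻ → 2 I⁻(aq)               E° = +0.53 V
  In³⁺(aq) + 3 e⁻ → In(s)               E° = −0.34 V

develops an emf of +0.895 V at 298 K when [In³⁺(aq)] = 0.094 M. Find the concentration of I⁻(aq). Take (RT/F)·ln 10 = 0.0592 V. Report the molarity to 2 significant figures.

0.83 M

With I₂/I⁻ at the cathode and In³⁺/In at the anode, E°cell = +0.53 − (−0.34) = +0.87 V (n = 6).
Since E = E° − (0.0592/n)·log Q, log Q = n(E° − E)/0.0592 = −2.534.
Balancing electrons gives 3 I2(s) + 2 In(s) → 6 I⁻(aq) + 2 In³⁺(aq); thus Q = [I⁻(aq)]^6·[In³⁺(aq)]^2.
Solving for the unknown gives log [I⁻(aq)] = −0.080, so [I⁻(aq)] ≈ 0.83 M.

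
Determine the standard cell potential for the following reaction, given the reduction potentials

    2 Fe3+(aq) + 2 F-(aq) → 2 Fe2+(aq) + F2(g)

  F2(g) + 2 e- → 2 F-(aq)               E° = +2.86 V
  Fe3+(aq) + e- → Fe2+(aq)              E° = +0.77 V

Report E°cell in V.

Fe3+(aq) gains electrons, so the Fe³⁺/Fe²⁺ couple is the cathode; the F₂/F⁻ couple is the anode.
E°cell = E°(cathode) − E°(anode) = +0.77 − (+2.86) = −2.09 V.
The negative E°cell means the reaction is non-spontaneous in the direction written.

−2.09 V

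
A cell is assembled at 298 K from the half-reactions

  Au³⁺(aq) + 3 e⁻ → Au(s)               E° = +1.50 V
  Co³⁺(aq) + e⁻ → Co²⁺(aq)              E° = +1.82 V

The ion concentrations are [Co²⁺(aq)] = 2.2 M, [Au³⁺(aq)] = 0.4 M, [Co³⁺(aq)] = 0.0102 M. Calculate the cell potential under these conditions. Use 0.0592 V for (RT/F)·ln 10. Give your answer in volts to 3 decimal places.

+0.190 V

The Co³⁺/Co²⁺ couple has the more positive E°, so it is the cathode; Au³⁺/Au is the anode.
E°cell = E°cat − E°an = +1.82 − (+1.50) = +0.32 V; n = 3.
For the overall reaction 3 Co³⁺(aq) + Au(s) → 3 Co²⁺(aq) + Au³⁺(aq), Q = ([Co²⁺(aq)]^3·[Au³⁺(aq)]) / [Co³⁺(aq)]^3 = 4.01×10^6, giving log Q = 6.604.
By the Nernst equation, E = +0.32 − (0.0592/3)·(6.604) = +0.190 V.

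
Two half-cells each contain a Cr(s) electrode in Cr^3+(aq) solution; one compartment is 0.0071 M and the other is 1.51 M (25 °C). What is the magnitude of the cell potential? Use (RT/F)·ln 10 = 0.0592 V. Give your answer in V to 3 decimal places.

For a concentration cell E°cell = 0, since both electrodes use the same couple.
The compartment with the higher Cr^3+(aq) concentration (1.51 M) acts as the cathode; ions are reduced there and produced at the dilute (0.0071 M) anode.
With n = 3, Ecell = −(0.0592/3)·log([dilute]/[conc]) = −(0.0592/3)·log(0.0071/1.51) = +0.046 V.

0.046 V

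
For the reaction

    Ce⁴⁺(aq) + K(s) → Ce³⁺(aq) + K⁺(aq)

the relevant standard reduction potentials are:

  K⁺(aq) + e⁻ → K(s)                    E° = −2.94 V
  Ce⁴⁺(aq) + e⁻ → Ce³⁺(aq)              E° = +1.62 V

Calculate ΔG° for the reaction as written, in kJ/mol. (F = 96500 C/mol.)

−440 kJ/mol

In the reaction as written Ce⁴⁺(aq) is reduced, so the Ce⁴⁺/Ce³⁺ couple is the cathode and K⁺/K is the anode.
E°cell = +1.62 − (−2.94) = +4.56 V; balancing electrons gives n = 1.
ΔG° = −nFE°cell = −(1)(96500)(+4.56) J/mol = −440 kJ/mol.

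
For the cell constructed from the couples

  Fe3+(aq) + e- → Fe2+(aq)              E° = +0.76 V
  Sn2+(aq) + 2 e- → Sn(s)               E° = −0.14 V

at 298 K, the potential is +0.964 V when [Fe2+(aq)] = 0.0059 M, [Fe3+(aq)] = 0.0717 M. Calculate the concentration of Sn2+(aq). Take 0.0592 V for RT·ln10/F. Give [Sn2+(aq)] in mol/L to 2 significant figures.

The Fe³⁺/Fe²⁺ couple has the larger reduction potential, so it is the cathode: E°cell = +0.76 − (−0.14) = +0.90 V and n = 2.
Rearranging E = E° − (0.0592/n)·log Q gives log Q = 2(+0.90 − (+0.964))/0.0592 = −2.162.
Balancing electrons gives 2 Fe3+(aq) + Sn(s) → 2 Fe2+(aq) + Sn2+(aq); thus Q = ([Fe2+(aq)]^2·[Sn2+(aq)]) / [Fe3+(aq)]^2.
Isolating [Sn2+(aq)] in Q = 10^{−2.162} yields log [Sn2+(aq)] = 0.007, i.e. 1.0 M.

1.0 M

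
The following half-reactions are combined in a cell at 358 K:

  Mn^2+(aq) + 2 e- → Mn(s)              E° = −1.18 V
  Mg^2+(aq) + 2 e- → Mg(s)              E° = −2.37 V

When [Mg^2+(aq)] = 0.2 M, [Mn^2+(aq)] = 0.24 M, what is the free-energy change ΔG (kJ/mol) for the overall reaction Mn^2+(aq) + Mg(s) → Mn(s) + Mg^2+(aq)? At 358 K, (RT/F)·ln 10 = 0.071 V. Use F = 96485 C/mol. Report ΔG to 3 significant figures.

−230 kJ/mol

With Mn²⁺/Mn reduced at the cathode, E°cell = −1.18 − (−2.37) = +1.19 V and n = 2.
Q = [Mg^2+(aq)] / [Mn^2+(aq)] = 0.833, so log Q = −0.079 and E = +1.19 − (0.071/2)(−0.079) = +1.1928 V.
Then ΔG = −nFE = −2 × 96485 × +1.1928 J/mol = −230 kJ/mol.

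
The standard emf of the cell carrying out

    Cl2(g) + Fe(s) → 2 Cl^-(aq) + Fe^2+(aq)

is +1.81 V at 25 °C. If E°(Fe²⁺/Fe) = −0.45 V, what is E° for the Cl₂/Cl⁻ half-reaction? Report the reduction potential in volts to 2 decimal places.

+1.36 V

In the reaction as written the Cl₂/Cl⁻ couple is reduced (cathode) and Fe²⁺/Fe is oxidized (anode), so E°cell = E°(Cl₂/Cl⁻) − E°(Fe²⁺/Fe).
E°(Cl₂/Cl⁻) = E°cell + E°(anode) = +1.81 + (−0.45) = +1.36 V.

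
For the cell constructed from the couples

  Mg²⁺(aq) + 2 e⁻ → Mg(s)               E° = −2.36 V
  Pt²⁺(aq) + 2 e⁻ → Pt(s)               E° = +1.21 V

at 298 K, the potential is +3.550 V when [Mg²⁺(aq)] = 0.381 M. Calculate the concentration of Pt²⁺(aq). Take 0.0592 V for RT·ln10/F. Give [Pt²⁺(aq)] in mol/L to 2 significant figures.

Pt²⁺/Pt is the cathode (higher E°); E°cell = +1.21 − (−2.36) = +3.57 V with n = 2.
Rearranging E = E° − (0.0592/n)·log Q gives log Q = 2(+3.57 − (+3.550))/0.0592 = 0.676.
Balancing electrons gives Pt²⁺(aq) + Mg(s) → Pt(s) + Mg²⁺(aq); thus Q = [Mg²⁺(aq)] / [Pt²⁺(aq)].
Isolating [Pt²⁺(aq)] in Q = 10^{0.676} yields log [Pt²⁺(aq)] = −1.095, i.e. 0.080 M.

0.080 M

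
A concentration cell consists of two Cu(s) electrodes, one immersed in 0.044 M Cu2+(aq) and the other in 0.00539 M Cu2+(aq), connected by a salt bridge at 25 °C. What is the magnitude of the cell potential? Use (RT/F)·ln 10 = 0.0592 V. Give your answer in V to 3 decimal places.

0.027 V

For a concentration cell E°cell = 0, since both electrodes use the same couple.
The compartment with the higher Cu2+(aq) concentration (0.044 M) acts as the cathode; ions are reduced there and produced at the dilute (0.00539 M) anode.
With n = 2, Ecell = −(0.0592/2)·log([dilute]/[conc]) = −(0.0592/2)·log(0.00539/0.044) = +0.027 V.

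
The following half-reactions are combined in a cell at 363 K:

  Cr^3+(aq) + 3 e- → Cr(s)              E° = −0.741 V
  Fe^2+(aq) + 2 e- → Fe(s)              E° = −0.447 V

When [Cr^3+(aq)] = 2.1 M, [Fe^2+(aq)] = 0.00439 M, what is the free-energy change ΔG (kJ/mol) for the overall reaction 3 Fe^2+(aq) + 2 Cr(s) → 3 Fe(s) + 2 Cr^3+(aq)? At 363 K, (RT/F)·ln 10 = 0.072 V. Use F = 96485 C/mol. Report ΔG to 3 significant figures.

−117 kJ/mol

E°cell = −0.447 − (−0.741) = +0.294 V; the balanced reaction transfers n = 6 electrons.
Q = [Cr^3+(aq)]^2 / [Fe^2+(aq)]^3 = 5.21×10^7, so log Q = 7.717 and E = +0.294 − (0.072/6)(7.717) = +0.2014 V.
ΔG = −nFE = −(6)(96485)(+0.2014) J/mol = −117 kJ/mol.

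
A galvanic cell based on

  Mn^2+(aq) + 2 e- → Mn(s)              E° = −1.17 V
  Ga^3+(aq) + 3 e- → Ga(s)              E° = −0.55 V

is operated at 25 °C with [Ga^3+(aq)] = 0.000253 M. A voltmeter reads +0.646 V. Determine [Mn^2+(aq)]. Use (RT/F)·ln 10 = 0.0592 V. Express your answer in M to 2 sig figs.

0.00053 M

The Ga³⁺/Ga couple has the larger reduction potential, so it is the cathode: E°cell = −0.55 − (−1.17) = +0.62 V and n = 6.
Since E = E° − (0.0592/n)·log Q, log Q = n(E° − E)/0.0592 = −2.635.
The balanced reaction is 2 Ga^3+(aq) + 3 Mn(s) → 2 Ga(s) + 3 Mn^2+(aq), so Q = [Mn^2+(aq)]^3 / [Ga^3+(aq)]^2.
Substituting the known concentrations and solving, log [Mn^2+(aq)] = −3.276 and [Mn^2+(aq)] = 0.00053 M.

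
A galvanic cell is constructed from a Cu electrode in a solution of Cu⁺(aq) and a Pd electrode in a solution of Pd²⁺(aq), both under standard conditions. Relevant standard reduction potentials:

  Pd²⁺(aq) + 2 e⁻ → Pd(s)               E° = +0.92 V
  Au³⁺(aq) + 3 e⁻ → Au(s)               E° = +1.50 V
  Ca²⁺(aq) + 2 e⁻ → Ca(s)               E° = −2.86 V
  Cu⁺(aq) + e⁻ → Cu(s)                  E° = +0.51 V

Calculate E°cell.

The Pd²⁺/Pd couple has the higher E°, so Pd ion is reduced (cathode) and Cu is oxidized (anode).
E°cell = E°(cathode) − E°(anode) = +0.92 − (+0.51) = +0.41 V.

+0.41 V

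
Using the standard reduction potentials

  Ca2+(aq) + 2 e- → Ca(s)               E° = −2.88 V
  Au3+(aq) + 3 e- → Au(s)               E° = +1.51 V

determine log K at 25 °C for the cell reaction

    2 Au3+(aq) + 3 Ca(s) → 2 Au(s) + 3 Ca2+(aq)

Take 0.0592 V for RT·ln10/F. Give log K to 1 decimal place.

The Au³⁺/Au couple is reduced (cathode); E°cell = +1.51 − (−2.88) = +4.39 V with n = 6.
At equilibrium E = 0, so log K = nE°cell / 0.0592 = (6)(+4.39) / 0.0592 = 444.9.

log K = 444.9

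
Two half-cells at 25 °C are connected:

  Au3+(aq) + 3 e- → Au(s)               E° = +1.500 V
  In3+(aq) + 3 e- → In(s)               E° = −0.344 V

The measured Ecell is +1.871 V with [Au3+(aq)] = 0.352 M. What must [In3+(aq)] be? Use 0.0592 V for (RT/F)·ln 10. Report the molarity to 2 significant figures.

The Au³⁺/Au couple has the larger reduction potential, so it is the cathode: E°cell = +1.500 − (−0.344) = +1.844 V and n = 3.
From the Nernst equation, log Q = n(E° − E)/0.0592 = 3·(+1.844 − (+1.871))/0.0592 = −1.368.
The balanced reaction is Au3+(aq) + In(s) → Au(s) + In3+(aq), so Q = [In3+(aq)] / [Au3+(aq)].
Substituting the known concentrations and solving, log [In3+(aq)] = −1.821 and [In3+(aq)] = 0.015 M.

0.015 M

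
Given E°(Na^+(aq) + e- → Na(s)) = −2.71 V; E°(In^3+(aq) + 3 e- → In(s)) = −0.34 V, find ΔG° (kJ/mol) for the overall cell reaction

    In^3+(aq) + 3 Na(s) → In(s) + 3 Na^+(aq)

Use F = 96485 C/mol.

In the reaction as written In^3+(aq) is reduced, so the In³⁺/In couple is the cathode and Na⁺/Na is the anode.
E°cell = −0.34 − (−2.71) = +2.37 V; balancing electrons gives n = 3.
ΔG° = −nFE°cell = −(3)(96485)(+2.37) J/mol = −686 kJ/mol.

−686 kJ/mol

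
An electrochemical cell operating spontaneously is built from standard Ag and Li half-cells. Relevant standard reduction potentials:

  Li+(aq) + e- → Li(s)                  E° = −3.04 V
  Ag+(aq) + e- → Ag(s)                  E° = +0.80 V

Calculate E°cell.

+3.84 V

The Ag⁺/Ag couple has the higher E°, so Ag ion is reduced (cathode) and Li is oxidized (anode).
E°cell = E°(cathode) − E°(anode) = +0.80 − (−3.04) = +3.84 V.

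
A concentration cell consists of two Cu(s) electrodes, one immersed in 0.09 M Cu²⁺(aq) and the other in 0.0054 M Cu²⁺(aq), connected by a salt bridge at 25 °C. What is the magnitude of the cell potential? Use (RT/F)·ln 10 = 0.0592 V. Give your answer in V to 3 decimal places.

0.036 V

For a concentration cell E°cell = 0, since both electrodes use the same couple.
The compartment with the higher Cu²⁺(aq) concentration (0.09 M) acts as the cathode; ions are reduced there and produced at the dilute (0.0054 M) anode.
With n = 2, Ecell = −(0.0592/2)·log([dilute]/[conc]) = −(0.0592/2)·log(0.0054/0.09) = +0.036 V.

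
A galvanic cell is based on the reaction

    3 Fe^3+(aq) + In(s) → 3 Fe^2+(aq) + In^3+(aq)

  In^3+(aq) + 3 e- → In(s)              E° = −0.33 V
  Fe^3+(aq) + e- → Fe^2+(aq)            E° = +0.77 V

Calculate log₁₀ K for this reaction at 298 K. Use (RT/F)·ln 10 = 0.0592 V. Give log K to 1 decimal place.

The Fe³⁺/Fe²⁺ couple is reduced (cathode); E°cell = +0.77 − (−0.33) = +1.10 V with n = 3.
At equilibrium E = 0, so log K = nE°cell / 0.0592 = (3)(+1.10) / 0.0592 = 55.7.

log K = 55.7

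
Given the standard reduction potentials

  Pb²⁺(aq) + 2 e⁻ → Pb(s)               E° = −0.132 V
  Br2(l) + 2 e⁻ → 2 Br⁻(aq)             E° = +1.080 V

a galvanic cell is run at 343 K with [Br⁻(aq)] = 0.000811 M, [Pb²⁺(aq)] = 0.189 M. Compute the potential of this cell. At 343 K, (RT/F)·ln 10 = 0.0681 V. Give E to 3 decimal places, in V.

The Br₂/Br⁻ couple has the more positive E°, so it is the cathode; Pb²⁺/Pb is the anode.
The standard potential is +1.080 − (−0.132) = +1.212 V and the balanced reaction transfers n = 2 electrons.
For the overall reaction Br2(l) + Pb(s) → 2 Br⁻(aq) + Pb²⁺(aq), Q = [Br⁻(aq)]^2·[Pb²⁺(aq)] = 1.24×10^−7, giving log Q = −6.905.
E = E° − (0.0681/n)·log Q = +1.212 − (0.0681/2)(−6.905) = +1.447 V.

+1.447 V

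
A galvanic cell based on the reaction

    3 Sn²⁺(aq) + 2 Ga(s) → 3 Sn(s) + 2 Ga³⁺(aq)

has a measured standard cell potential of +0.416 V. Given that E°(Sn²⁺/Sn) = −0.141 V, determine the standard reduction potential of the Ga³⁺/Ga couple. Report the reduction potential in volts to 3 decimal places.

In the reaction as written the Sn²⁺/Sn couple is reduced (cathode) and Ga³⁺/Ga is oxidized (anode), so E°cell = E°(Sn²⁺/Sn) − E°(Ga³⁺/Ga).
E°(Ga³⁺/Ga) = E°(cathode) − E°cell = −0.141 − (+0.416) = −0.557 V.

−0.557 V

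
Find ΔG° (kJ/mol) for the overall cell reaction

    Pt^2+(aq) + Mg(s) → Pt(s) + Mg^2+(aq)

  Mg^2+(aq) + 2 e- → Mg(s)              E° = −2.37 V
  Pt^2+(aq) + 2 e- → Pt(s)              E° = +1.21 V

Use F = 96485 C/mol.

In the reaction as written Pt^2+(aq) is reduced, so the Pt²⁺/Pt couple is the cathode and Mg²⁺/Mg is the anode.
E°cell = +1.21 − (−2.37) = +3.58 V; balancing electrons gives n = 2.
ΔG° = −nFE°cell = −(2)(96485)(+3.58) J/mol = −691 kJ/mol.

−691 kJ/mol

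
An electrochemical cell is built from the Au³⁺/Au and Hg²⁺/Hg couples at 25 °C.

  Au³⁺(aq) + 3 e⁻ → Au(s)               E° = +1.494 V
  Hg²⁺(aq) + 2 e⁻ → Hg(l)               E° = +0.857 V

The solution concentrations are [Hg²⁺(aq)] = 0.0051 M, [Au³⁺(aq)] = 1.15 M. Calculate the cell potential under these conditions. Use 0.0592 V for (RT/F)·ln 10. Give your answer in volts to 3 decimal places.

Since E°(Au³⁺/Au) > E°(Hg²⁺/Hg), Au³⁺/Au serves as the cathode.
The standard potential is +1.494 − (+0.857) = +0.637 V and the balanced reaction transfers n = 6 electrons.
For the overall reaction 2 Au³⁺(aq) + 3 Hg(l) → 2 Au(s) + 3 Hg²⁺(aq), Q = [Hg²⁺(aq)]^3 / [Au³⁺(aq)]^2 = 1×10^−7, giving log Q = −6.999.
Applying E = E° − (RT ln10/nF)·log Q gives +0.637 − (0.0592/6)(−6.999) = +0.706 V.

+0.706 V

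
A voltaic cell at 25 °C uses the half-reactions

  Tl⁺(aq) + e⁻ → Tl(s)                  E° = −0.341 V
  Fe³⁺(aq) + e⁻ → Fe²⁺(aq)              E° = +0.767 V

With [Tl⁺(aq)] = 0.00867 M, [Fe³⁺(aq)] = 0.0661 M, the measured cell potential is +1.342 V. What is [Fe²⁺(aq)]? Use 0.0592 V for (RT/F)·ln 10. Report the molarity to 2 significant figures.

0.00085 M

The Fe³⁺/Fe²⁺ couple has the larger reduction potential, so it is the cathode: E°cell = +0.767 − (−0.341) = +1.108 V and n = 1.
Rearranging E = E° − (0.0592/n)·log Q gives log Q = 1(+1.108 − (+1.342))/0.0592 = −3.953.
The balanced reaction is Fe³⁺(aq) + Tl(s) → Fe²⁺(aq) + Tl⁺(aq), so Q = ([Fe²⁺(aq)]·[Tl⁺(aq)]) / [Fe³⁺(aq)].
Isolating [Fe²⁺(aq)] in Q = 10^{−3.953} yields log [Fe²⁺(aq)] = −3.071, i.e. 0.00085 M.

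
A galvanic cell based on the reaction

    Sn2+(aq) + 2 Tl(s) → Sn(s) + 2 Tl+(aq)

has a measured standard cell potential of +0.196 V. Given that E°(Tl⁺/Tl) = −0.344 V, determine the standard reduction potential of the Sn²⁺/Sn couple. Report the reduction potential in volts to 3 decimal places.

−0.148 V

In the reaction as written the Sn²⁺/Sn couple is reduced (cathode) and Tl⁺/Tl is oxidized (anode), so E°cell = E°(Sn²⁺/Sn) − E°(Tl⁺/Tl).
E°(Sn²⁺/Sn) = E°cell + E°(anode) = +0.196 + (−0.344) = −0.148 V.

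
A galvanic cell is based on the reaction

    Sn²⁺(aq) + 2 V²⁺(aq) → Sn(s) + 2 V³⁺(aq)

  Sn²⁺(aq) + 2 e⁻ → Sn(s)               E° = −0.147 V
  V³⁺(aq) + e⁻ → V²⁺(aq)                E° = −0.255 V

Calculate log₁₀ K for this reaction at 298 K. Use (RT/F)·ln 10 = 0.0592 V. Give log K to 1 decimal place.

The Sn²⁺/Sn couple is reduced (cathode); E°cell = −0.147 − (−0.255) = +0.108 V with n = 2.
At equilibrium E = 0, so log K = nE°cell / 0.0592 = (2)(+0.108) / 0.0592 = 3.6.

log K = 3.6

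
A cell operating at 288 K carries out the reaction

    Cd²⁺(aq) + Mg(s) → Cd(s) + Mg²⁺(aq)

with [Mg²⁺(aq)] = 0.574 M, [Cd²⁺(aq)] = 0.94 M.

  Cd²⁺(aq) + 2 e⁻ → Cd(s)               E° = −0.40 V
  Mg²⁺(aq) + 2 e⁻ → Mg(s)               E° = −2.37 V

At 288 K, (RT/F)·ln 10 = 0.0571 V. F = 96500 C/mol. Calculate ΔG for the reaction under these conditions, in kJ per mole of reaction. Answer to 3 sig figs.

The standard cell potential is −0.40 − (−2.37) = +1.97 V, with n = 2 electrons in the balanced equation.
Here Q = [Mg²⁺(aq)] / [Cd²⁺(aq)] = 0.611 (log Q = −0.214), giving E = +1.97 − (0.0571/2)·(−0.214) = +1.9761 V.
Then ΔG = −nFE = −2 × 96500 × +1.9761 J/mol = −381 kJ/mol.

−381 kJ/mol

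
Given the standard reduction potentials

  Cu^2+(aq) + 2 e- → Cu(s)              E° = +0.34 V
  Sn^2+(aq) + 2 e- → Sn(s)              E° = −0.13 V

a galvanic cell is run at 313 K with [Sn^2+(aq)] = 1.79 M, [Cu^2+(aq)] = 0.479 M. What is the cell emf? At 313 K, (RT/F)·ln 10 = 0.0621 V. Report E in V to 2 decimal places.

+0.45 V

Cu²⁺/Cu is reduced (cathode, E° = +0.34 V) and Sn²⁺/Sn is oxidized (anode).
The standard potential is +0.34 − (−0.13) = +0.47 V and the balanced reaction transfers n = 2 electrons.
Balancing gives Cu^2+(aq) + Sn(s) → Cu(s) + Sn^2+(aq); hence Q = [Sn^2+(aq)] / [Cu^2+(aq)] = 3.74 (log Q = 0.573).
By the Nernst equation, E = +0.47 − (0.0621/2)·(0.573) = +0.45 V.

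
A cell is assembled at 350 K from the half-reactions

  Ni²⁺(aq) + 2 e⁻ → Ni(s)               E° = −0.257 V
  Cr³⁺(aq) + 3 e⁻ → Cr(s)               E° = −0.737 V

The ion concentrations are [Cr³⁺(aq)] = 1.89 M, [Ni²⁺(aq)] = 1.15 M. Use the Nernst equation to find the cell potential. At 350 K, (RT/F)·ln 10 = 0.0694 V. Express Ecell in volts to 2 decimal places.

Since E°(Ni²⁺/Ni) > E°(Cr³⁺/Cr), Ni²⁺/Ni serves as the cathode.
The standard potential is −0.257 − (−0.737) = +0.480 V and the balanced reaction transfers n = 6 electrons.
For the overall reaction 3 Ni²⁺(aq) + 2 Cr(s) → 3 Ni(s) + 2 Cr³⁺(aq), Q = [Cr³⁺(aq)]^2 / [Ni²⁺(aq)]^3 = 2.35, giving log Q = 0.371.
By the Nernst equation, E = +0.480 − (0.0694/6)·(0.371) = +0.48 V.

+0.48 V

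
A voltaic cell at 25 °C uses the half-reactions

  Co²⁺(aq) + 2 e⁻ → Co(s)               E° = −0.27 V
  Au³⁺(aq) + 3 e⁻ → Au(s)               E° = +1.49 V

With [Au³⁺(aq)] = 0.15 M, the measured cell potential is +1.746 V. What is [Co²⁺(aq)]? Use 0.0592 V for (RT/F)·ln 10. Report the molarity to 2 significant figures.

The Au³⁺/Au couple has the larger reduction potential, so it is the cathode: E°cell = +1.49 − (−0.27) = +1.76 V and n = 6.
Since E = E° − (0.0592/n)·log Q, log Q = n(E° − E)/0.0592 = 1.419.
For 2 Au³⁺(aq) + 3 Co(s) → 2 Au(s) + 3 Co²⁺(aq), the reaction quotient is Q = [Co²⁺(aq)]^3 / [Au³⁺(aq)]^2.
Isolating [Co²⁺(aq)] in Q = 10^{1.419} yields log [Co²⁺(aq)] = −0.076, i.e. 0.84 M.

0.84 M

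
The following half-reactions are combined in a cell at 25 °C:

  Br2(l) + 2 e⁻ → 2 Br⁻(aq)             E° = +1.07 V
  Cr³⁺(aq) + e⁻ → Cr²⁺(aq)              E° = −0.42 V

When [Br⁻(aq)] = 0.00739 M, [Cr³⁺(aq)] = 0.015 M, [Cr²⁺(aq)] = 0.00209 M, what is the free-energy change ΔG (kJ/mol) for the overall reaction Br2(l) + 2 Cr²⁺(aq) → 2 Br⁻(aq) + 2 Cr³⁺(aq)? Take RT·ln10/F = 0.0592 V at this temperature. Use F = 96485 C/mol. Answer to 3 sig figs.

E°cell = +1.07 − (−0.42) = +1.49 V; the balanced reaction transfers n = 2 electrons.
Q = ([Br⁻(aq)]^2·[Cr³⁺(aq)]^2) / [Cr²⁺(aq)]^2 = 0.00281, so log Q = −2.551 and E = +1.49 − (0.0592/2)(−2.551) = +1.5655 V.
Then ΔG = −nFE = −2 × 96485 × +1.5655 J/mol = −302 kJ/mol.

−302 kJ/mol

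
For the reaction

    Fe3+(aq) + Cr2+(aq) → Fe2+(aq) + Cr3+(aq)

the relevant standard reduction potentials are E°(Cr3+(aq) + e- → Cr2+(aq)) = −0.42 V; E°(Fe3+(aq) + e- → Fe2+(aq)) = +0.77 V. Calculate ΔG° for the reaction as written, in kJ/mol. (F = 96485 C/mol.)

In the reaction as written Fe3+(aq) is reduced, so the Fe³⁺/Fe²⁺ couple is the cathode and Cr³⁺/Cr²⁺ is the anode.
E°cell = +0.77 − (−0.42) = +1.19 V; balancing electrons gives n = 1.
ΔG° = −nFE°cell = −(1)(96485)(+1.19) J/mol = −115 kJ/mol.

−115 kJ/mol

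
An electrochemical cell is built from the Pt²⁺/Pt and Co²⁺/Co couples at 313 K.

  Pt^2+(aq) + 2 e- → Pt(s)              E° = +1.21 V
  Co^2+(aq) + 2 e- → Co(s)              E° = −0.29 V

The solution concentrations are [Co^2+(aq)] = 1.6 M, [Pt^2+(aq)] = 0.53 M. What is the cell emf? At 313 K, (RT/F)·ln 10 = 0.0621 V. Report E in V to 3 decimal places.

The Pt²⁺/Pt couple has the more positive E°, so it is the cathode; Co²⁺/Co is the anode.
The standard potential is +1.21 − (−0.29) = +1.50 V and the balanced reaction transfers n = 2 electrons.
The balanced reaction is Pt^2+(aq) + Co(s) → Pt(s) + Co^2+(aq), so Q = [Co^2+(aq)] / [Pt^2+(aq)] = 3.02 and log Q = 0.480.
Applying E = E° − (RT ln10/nF)·log Q gives +1.50 − (0.0621/2)(0.480) = +1.485 V.

+1.485 V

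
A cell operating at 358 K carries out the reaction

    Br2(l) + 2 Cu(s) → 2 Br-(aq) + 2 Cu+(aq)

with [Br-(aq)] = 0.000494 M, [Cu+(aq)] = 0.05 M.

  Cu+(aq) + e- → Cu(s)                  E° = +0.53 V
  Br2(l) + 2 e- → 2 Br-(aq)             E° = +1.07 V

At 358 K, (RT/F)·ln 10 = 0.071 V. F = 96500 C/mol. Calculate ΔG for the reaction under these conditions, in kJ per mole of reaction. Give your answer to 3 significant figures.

−167 kJ/mol

With Br₂/Br⁻ reduced at the cathode, E°cell = +1.07 − (+0.53) = +0.54 V and n = 2.
Here Q = [Br-(aq)]^2·[Cu+(aq)]^2 = 6.1×10^−10 (log Q = −9.215), giving E = +0.54 − (0.071/2)·(−9.215) = +0.8671 V.
ΔG = −nFE = −(2)(96500)(+0.8671) J/mol = −167 kJ/mol.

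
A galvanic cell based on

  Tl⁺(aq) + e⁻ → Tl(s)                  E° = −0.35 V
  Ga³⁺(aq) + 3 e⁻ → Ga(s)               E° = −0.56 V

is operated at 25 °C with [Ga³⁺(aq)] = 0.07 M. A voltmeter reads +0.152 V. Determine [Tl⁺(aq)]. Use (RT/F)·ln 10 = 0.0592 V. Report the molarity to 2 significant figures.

0.043 M

With Tl⁺/Tl at the cathode and Ga³⁺/Ga at the anode, E°cell = −0.35 − (−0.56) = +0.21 V (n = 3).
Since E = E° − (0.0592/n)·log Q, log Q = n(E° − E)/0.0592 = 2.939.
For 3 Tl⁺(aq) + Ga(s) → 3 Tl(s) + Ga³⁺(aq), the reaction quotient is Q = [Ga³⁺(aq)] / [Tl⁺(aq)]^3.
Substituting the known concentrations and solving, log [Tl⁺(aq)] = −1.365 and [Tl⁺(aq)] = 0.043 M.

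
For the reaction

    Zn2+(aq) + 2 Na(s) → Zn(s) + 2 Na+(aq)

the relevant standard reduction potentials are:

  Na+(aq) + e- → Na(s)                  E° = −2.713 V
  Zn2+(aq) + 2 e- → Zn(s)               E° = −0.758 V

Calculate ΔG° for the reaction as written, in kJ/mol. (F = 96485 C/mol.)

−377 kJ/mol

In the reaction as written Zn2+(aq) is reduced, so the Zn²⁺/Zn couple is the cathode and Na⁺/Na is the anode.
E°cell = −0.758 − (−2.713) = +1.955 V; balancing electrons gives n = 2.
ΔG° = −nFE°cell = −(2)(96485)(+1.955) J/mol = −377 kJ/mol.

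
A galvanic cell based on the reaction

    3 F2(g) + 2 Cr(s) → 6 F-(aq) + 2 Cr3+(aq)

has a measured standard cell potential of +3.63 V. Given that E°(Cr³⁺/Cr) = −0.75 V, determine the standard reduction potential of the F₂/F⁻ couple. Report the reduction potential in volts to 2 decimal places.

+2.88 V

In the reaction as written the F₂/F⁻ couple is reduced (cathode) and Cr³⁺/Cr is oxidized (anode), so E°cell = E°(F₂/F⁻) − E°(Cr³⁺/Cr).
E°(F₂/F⁻) = E°cell + E°(anode) = +3.63 + (−0.75) = +2.88 V.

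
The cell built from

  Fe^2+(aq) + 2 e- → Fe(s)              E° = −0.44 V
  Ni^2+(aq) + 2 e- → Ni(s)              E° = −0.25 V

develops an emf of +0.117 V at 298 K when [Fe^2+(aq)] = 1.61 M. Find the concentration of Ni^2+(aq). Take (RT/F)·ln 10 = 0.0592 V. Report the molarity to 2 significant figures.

The Ni²⁺/Ni couple has the larger reduction potential, so it is the cathode: E°cell = −0.25 − (−0.44) = +0.19 V and n = 2.
Since E = E° − (0.0592/n)·log Q, log Q = n(E° − E)/0.0592 = 2.466.
For Ni^2+(aq) + Fe(s) → Ni(s) + Fe^2+(aq), the reaction quotient is Q = [Fe^2+(aq)] / [Ni^2+(aq)].
Isolating [Ni^2+(aq)] in Q = 10^{2.466} yields log [Ni^2+(aq)] = −2.259, i.e. 0.0055 M.

0.0055 M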